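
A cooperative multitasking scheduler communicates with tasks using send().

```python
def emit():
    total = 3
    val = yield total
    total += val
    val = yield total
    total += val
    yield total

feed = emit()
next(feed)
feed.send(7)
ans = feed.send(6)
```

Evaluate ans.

Step 1: next() -> yield total=3.
Step 2: send(7) -> val=7, total = 3+7 = 10, yield 10.
Step 3: send(6) -> val=6, total = 10+6 = 16, yield 16.
Therefore ans = 16.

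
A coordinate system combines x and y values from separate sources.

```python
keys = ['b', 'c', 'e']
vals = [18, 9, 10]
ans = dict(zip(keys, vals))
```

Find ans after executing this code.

Step 1: zip pairs keys with values:
  'b' -> 18
  'c' -> 9
  'e' -> 10
Therefore ans = {'b': 18, 'c': 9, 'e': 10}.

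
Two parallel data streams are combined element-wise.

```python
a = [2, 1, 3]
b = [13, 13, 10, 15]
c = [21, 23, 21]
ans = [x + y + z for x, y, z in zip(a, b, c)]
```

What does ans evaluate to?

Step 1: zip three lists (truncates to shortest, len=3):
  2 + 13 + 21 = 36
  1 + 13 + 23 = 37
  3 + 10 + 21 = 34
Therefore ans = [36, 37, 34].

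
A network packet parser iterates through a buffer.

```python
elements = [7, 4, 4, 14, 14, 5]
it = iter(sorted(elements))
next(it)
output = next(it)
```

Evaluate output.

Step 1: sorted([7, 4, 4, 14, 14, 5]) = [4, 4, 5, 7, 14, 14].
Step 2: Create iterator and skip 1 elements.
Step 3: next() returns 4.
Therefore output = 4.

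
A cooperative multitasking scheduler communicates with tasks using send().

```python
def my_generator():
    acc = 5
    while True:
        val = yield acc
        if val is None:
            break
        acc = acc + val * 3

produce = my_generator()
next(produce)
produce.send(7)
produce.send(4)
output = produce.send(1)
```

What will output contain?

Step 1: next() -> yield acc=5.
Step 2: send(7) -> val=7, acc = 5 + 7*3 = 26, yield 26.
Step 3: send(4) -> val=4, acc = 26 + 4*3 = 38, yield 38.
Step 4: send(1) -> val=1, acc = 38 + 1*3 = 41, yield 41.
Therefore output = 41.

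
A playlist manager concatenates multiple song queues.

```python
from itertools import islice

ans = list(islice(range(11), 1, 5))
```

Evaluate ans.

Step 1: islice(range(11), 1, 5) takes elements at indices [1, 5).
Step 2: Elements: [1, 2, 3, 4].
Therefore ans = [1, 2, 3, 4].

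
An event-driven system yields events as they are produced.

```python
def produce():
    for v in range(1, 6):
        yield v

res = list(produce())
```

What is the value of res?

Step 1: The generator yields each value from range(1, 6).
Step 2: list() consumes all yields: [1, 2, 3, 4, 5].
Therefore res = [1, 2, 3, 4, 5].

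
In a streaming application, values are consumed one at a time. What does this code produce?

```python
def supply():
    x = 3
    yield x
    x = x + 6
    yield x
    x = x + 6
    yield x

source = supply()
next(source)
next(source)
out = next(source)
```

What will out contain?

Step 1: Trace through generator execution:
  Yield 1: x starts at 3, yield 3
  Yield 2: x = 3 + 6 = 9, yield 9
  Yield 3: x = 9 + 6 = 15, yield 15
Step 2: First next() gets 3, second next() gets the second value, third next() yields 15.
Therefore out = 15.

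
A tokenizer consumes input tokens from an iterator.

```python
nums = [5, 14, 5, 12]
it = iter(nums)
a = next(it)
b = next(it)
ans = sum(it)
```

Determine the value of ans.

Step 1: Create iterator over [5, 14, 5, 12].
Step 2: a = next() = 5, b = next() = 14.
Step 3: sum() of remaining [5, 12] = 17.
Therefore ans = 17.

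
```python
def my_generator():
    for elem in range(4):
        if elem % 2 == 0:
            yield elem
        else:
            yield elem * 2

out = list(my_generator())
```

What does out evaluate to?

Step 1: For each elem in range(4), yield elem if even, else elem*2:
  elem=0 (even): yield 0
  elem=1 (odd): yield 1*2 = 2
  elem=2 (even): yield 2
  elem=3 (odd): yield 3*2 = 6
Therefore out = [0, 2, 2, 6].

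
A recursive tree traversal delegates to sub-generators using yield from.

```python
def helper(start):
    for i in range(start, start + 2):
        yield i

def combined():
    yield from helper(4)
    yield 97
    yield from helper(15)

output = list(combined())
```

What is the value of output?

Step 1: combined() delegates to helper(4):
  yield 4
  yield 5
Step 2: yield 97
Step 3: Delegates to helper(15):
  yield 15
  yield 16
Therefore output = [4, 5, 97, 15, 16].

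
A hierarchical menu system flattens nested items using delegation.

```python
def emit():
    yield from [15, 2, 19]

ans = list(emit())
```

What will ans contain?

Step 1: yield from delegates to the iterable, yielding each element.
Step 2: Collected values: [15, 2, 19].
Therefore ans = [15, 2, 19].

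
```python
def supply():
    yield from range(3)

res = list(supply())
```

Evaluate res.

Step 1: yield from delegates to the iterable, yielding each element.
Step 2: Collected values: [0, 1, 2].
Therefore res = [0, 1, 2].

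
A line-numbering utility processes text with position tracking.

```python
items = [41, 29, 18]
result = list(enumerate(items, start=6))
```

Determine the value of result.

Step 1: enumerate with start=6:
  (6, 41)
  (7, 29)
  (8, 18)
Therefore result = [(6, 41), (7, 29), (8, 18)].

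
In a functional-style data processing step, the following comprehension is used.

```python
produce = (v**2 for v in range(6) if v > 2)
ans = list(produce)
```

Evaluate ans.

Step 1: For range(6), keep v > 2, then square:
  v=0: 0 <= 2, excluded
  v=1: 1 <= 2, excluded
  v=2: 2 <= 2, excluded
  v=3: 3 > 2, yield 3**2 = 9
  v=4: 4 > 2, yield 4**2 = 16
  v=5: 5 > 2, yield 5**2 = 25
Therefore ans = [9, 16, 25].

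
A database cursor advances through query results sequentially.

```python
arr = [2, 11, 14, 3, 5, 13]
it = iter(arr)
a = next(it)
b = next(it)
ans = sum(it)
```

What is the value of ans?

Step 1: Create iterator over [2, 11, 14, 3, 5, 13].
Step 2: a = next() = 2, b = next() = 11.
Step 3: sum() of remaining [14, 3, 5, 13] = 35.
Therefore ans = 35.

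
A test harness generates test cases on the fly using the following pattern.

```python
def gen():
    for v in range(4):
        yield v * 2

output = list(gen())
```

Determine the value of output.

Step 1: For each v in range(4), yield v * 2:
  v=0: yield 0 * 2 = 0
  v=1: yield 1 * 2 = 2
  v=2: yield 2 * 2 = 4
  v=3: yield 3 * 2 = 6
Therefore output = [0, 2, 4, 6].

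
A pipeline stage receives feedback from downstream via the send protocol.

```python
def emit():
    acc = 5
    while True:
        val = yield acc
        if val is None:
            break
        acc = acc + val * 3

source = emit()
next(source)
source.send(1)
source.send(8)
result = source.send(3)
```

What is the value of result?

Step 1: next() -> yield acc=5.
Step 2: send(1) -> val=1, acc = 5 + 1*3 = 8, yield 8.
Step 3: send(8) -> val=8, acc = 8 + 8*3 = 32, yield 32.
Step 4: send(3) -> val=3, acc = 32 + 3*3 = 41, yield 41.
Therefore result = 41.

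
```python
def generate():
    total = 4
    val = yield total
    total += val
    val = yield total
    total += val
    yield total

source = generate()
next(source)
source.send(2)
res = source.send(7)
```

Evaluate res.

Step 1: next() -> yield total=4.
Step 2: send(2) -> val=2, total = 4+2 = 6, yield 6.
Step 3: send(7) -> val=7, total = 6+7 = 13, yield 13.
Therefore res = 13.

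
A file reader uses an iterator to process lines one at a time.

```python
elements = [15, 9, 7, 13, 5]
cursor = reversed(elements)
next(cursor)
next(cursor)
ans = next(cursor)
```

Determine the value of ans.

Step 1: reversed([15, 9, 7, 13, 5]) gives iterator: [5, 13, 7, 9, 15].
Step 2: First next() = 5, second next() = 13.
Step 3: Third next() = 7.
Therefore ans = 7.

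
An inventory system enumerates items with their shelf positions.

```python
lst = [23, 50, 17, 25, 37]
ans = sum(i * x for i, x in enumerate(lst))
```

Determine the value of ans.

Step 1: Compute i * x for each (i, x) in enumerate([23, 50, 17, 25, 37]):
  i=0, x=23: 0*23 = 0
  i=1, x=50: 1*50 = 50
  i=2, x=17: 2*17 = 34
  i=3, x=25: 3*25 = 75
  i=4, x=37: 4*37 = 148
Step 2: sum = 0 + 50 + 34 + 75 + 148 = 307.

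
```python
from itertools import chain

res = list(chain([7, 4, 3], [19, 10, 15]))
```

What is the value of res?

Step 1: chain() concatenates iterables: [7, 4, 3] + [19, 10, 15].
Therefore res = [7, 4, 3, 19, 10, 15].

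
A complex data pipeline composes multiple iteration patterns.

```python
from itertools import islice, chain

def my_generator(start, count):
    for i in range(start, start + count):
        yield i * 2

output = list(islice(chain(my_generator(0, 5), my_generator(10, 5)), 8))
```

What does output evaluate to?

Step 1: my_generator(0, 5) yields [0, 2, 4, 6, 8].
Step 2: my_generator(10, 5) yields [20, 22, 24, 26, 28].
Step 3: chain concatenates: [0, 2, 4, 6, 8, 20, 22, 24, 26, 28].
Step 4: islice takes first 8: [0, 2, 4, 6, 8, 20, 22, 24].
Therefore output = [0, 2, 4, 6, 8, 20, 22, 24].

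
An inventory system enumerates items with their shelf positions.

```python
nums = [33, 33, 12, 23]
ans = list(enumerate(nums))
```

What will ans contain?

Step 1: enumerate pairs each element with its index:
  (0, 33)
  (1, 33)
  (2, 12)
  (3, 23)
Therefore ans = [(0, 33), (1, 33), (2, 12), (3, 23)].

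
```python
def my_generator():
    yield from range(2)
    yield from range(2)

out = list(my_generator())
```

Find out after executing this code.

Step 1: Trace yields in order:
  yield 0
  yield 1
  yield 0
  yield 1
Therefore out = [0, 1, 0, 1].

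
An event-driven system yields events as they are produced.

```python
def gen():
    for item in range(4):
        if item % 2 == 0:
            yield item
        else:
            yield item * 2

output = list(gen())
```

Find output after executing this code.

Step 1: For each item in range(4), yield item if even, else item*2:
  item=0 (even): yield 0
  item=1 (odd): yield 1*2 = 2
  item=2 (even): yield 2
  item=3 (odd): yield 3*2 = 6
Therefore output = [0, 2, 2, 6].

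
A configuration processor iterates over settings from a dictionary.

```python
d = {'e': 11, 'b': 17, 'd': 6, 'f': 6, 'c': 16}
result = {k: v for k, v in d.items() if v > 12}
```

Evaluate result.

Step 1: Filter items where value > 12:
  'e': 11 <= 12: removed
  'b': 17 > 12: kept
  'd': 6 <= 12: removed
  'f': 6 <= 12: removed
  'c': 16 > 12: kept
Therefore result = {'b': 17, 'c': 16}.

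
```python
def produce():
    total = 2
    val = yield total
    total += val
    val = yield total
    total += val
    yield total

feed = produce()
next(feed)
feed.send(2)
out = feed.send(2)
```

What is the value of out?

Step 1: next() -> yield total=2.
Step 2: send(2) -> val=2, total = 2+2 = 4, yield 4.
Step 3: send(2) -> val=2, total = 4+2 = 6, yield 6.
Therefore out = 6.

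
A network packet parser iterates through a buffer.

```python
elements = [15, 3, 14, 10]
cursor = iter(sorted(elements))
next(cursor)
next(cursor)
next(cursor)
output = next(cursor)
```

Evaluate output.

Step 1: sorted([15, 3, 14, 10]) = [3, 10, 14, 15].
Step 2: Create iterator and skip 3 elements.
Step 3: next() returns 15.
Therefore output = 15.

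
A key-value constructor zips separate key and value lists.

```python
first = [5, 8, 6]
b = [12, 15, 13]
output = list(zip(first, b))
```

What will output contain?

Step 1: zip pairs elements at same index:
  Index 0: (5, 12)
  Index 1: (8, 15)
  Index 2: (6, 13)
Therefore output = [(5, 12), (8, 15), (6, 13)].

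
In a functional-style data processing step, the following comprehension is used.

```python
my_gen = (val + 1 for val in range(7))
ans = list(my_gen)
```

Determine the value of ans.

Step 1: For each val in range(7), compute val+1:
  val=0: 0+1 = 1
  val=1: 1+1 = 2
  val=2: 2+1 = 3
  val=3: 3+1 = 4
  val=4: 4+1 = 5
  val=5: 5+1 = 6
  val=6: 6+1 = 7
Therefore ans = [1, 2, 3, 4, 5, 6, 7].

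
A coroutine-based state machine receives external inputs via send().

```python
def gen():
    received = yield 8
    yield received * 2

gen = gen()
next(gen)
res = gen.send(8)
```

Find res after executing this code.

Step 1: next(gen) advances to first yield, producing 8.
Step 2: send(8) resumes, received = 8.
Step 3: yield received * 2 = 8 * 2 = 16.
Therefore res = 16.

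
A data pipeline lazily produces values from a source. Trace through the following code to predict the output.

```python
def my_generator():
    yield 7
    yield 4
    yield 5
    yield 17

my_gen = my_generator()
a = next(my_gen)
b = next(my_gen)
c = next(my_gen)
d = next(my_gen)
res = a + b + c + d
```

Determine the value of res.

Step 1: Create generator and consume all values:
  a = next(my_gen) = 7
  b = next(my_gen) = 4
  c = next(my_gen) = 5
  d = next(my_gen) = 17
Step 2: res = 7 + 4 + 5 + 17 = 33.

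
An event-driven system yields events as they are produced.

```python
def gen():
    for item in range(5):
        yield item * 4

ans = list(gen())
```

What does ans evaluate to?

Step 1: For each item in range(5), yield item * 4:
  item=0: yield 0 * 4 = 0
  item=1: yield 1 * 4 = 4
  item=2: yield 2 * 4 = 8
  item=3: yield 3 * 4 = 12
  item=4: yield 4 * 4 = 16
Therefore ans = [0, 4, 8, 12, 16].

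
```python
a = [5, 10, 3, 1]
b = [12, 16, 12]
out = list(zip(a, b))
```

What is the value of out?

Step 1: zip stops at shortest (len(a)=4, len(b)=3):
  Index 0: (5, 12)
  Index 1: (10, 16)
  Index 2: (3, 12)
Step 2: Last element of a (1) has no pair, dropped.
Therefore out = [(5, 12), (10, 16), (3, 12)].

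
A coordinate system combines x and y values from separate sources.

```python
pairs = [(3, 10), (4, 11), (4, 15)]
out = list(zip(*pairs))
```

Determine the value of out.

Step 1: zip(*pairs) transposes: unzips [(3, 10), (4, 11), (4, 15)] into separate sequences.
Step 2: First elements: (3, 4, 4), second elements: (10, 11, 15).
Therefore out = [(3, 4, 4), (10, 11, 15)].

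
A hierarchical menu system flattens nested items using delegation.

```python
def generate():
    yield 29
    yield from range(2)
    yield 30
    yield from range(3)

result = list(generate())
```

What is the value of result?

Step 1: Trace yields in order:
  yield 29
  yield 0
  yield 1
  yield 30
  yield 0
  yield 1
  yield 2
Therefore result = [29, 0, 1, 30, 0, 1, 2].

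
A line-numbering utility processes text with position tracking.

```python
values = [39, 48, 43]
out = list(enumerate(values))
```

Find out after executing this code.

Step 1: enumerate pairs each element with its index:
  (0, 39)
  (1, 48)
  (2, 43)
Therefore out = [(0, 39), (1, 48), (2, 43)].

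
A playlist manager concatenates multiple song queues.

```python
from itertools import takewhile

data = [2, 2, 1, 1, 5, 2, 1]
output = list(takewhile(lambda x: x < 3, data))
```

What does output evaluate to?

Step 1: takewhile stops at first element >= 3:
  2 < 3: take
  2 < 3: take
  1 < 3: take
  1 < 3: take
  5 >= 3: stop
Therefore output = [2, 2, 1, 1].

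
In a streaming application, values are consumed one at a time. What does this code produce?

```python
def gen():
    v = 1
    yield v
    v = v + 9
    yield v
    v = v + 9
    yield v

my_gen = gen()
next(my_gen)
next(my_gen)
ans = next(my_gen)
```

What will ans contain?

Step 1: Trace through generator execution:
  Yield 1: v starts at 1, yield 1
  Yield 2: v = 1 + 9 = 10, yield 10
  Yield 3: v = 10 + 9 = 19, yield 19
Step 2: First next() gets 1, second next() gets the second value, third next() yields 19.
Therefore ans = 19.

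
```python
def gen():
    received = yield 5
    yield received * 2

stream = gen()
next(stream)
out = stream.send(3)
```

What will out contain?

Step 1: next(stream) advances to first yield, producing 5.
Step 2: send(3) resumes, received = 3.
Step 3: yield received * 2 = 3 * 2 = 6.
Therefore out = 6.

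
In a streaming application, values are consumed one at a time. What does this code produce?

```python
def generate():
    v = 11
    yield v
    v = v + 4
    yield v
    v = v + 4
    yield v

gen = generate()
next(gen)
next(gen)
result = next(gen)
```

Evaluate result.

Step 1: Trace through generator execution:
  Yield 1: v starts at 11, yield 11
  Yield 2: v = 11 + 4 = 15, yield 15
  Yield 3: v = 15 + 4 = 19, yield 19
Step 2: First next() gets 11, second next() gets the second value, third next() yields 19.
Therefore result = 19.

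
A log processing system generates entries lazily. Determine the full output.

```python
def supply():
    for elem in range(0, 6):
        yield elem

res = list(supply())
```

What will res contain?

Step 1: The generator yields each value from range(0, 6).
Step 2: list() consumes all yields: [0, 1, 2, 3, 4, 5].
Therefore res = [0, 1, 2, 3, 4, 5].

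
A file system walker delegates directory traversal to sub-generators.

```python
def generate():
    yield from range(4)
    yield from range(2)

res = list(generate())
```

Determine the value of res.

Step 1: Trace yields in order:
  yield 0
  yield 1
  yield 2
  yield 3
  yield 0
  yield 1
Therefore res = [0, 1, 2, 3, 0, 1].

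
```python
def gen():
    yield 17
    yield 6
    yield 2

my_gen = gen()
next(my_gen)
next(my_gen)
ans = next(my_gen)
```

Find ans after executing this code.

Step 1: gen() creates a generator.
Step 2: next(my_gen) yields 17 (consumed and discarded).
Step 3: next(my_gen) yields 6 (consumed and discarded).
Step 4: next(my_gen) yields 2, assigned to ans.
Therefore ans = 2.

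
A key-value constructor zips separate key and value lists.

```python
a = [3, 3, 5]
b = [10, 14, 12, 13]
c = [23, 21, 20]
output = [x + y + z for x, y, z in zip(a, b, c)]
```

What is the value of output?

Step 1: zip three lists (truncates to shortest, len=3):
  3 + 10 + 23 = 36
  3 + 14 + 21 = 38
  5 + 12 + 20 = 37
Therefore output = [36, 38, 37].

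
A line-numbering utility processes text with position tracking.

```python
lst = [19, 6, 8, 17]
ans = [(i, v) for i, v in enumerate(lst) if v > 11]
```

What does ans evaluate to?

Step 1: Filter enumerate([19, 6, 8, 17]) keeping v > 11:
  (0, 19): 19 > 11, included
  (1, 6): 6 <= 11, excluded
  (2, 8): 8 <= 11, excluded
  (3, 17): 17 > 11, included
Therefore ans = [(0, 19), (3, 17)].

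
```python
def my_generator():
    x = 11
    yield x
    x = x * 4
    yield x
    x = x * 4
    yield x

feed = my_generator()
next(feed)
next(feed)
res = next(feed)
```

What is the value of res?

Step 1: Trace through generator execution:
  Yield 1: x starts at 11, yield 11
  Yield 2: x = 11 * 4 = 44, yield 44
  Yield 3: x = 44 * 4 = 176, yield 176
Step 2: First next() gets 11, second next() gets the second value, third next() yields 176.
Therefore res = 176.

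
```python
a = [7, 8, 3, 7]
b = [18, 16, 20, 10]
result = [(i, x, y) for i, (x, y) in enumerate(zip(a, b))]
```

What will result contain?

Step 1: enumerate(zip(a, b)) gives index with paired elements:
  i=0: (7, 18)
  i=1: (8, 16)
  i=2: (3, 20)
  i=3: (7, 10)
Therefore result = [(0, 7, 18), (1, 8, 16), (2, 3, 20), (3, 7, 10)].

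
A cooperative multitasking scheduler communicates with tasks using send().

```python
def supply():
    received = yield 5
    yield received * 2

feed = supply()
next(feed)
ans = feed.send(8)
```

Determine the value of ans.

Step 1: next(feed) advances to first yield, producing 5.
Step 2: send(8) resumes, received = 8.
Step 3: yield received * 2 = 8 * 2 = 16.
Therefore ans = 16.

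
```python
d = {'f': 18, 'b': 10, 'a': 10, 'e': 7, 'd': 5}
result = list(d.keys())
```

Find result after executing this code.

Step 1: d.keys() returns the dictionary keys in insertion order.
Therefore result = ['f', 'b', 'a', 'e', 'd'].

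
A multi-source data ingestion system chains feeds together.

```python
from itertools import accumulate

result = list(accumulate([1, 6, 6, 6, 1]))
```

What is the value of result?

Step 1: accumulate computes running sums:
  + 1 = 1
  + 6 = 7
  + 6 = 13
  + 6 = 19
  + 1 = 20
Therefore result = [1, 7, 13, 19, 20].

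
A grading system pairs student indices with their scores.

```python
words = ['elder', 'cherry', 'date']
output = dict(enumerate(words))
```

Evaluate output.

Step 1: enumerate pairs indices with words:
  0 -> 'elder'
  1 -> 'cherry'
  2 -> 'date'
Therefore output = {0: 'elder', 1: 'cherry', 2: 'date'}.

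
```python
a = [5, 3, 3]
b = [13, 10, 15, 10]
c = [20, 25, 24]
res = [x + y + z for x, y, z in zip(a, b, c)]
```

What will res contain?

Step 1: zip three lists (truncates to shortest, len=3):
  5 + 13 + 20 = 38
  3 + 10 + 25 = 38
  3 + 15 + 24 = 42
Therefore res = [38, 38, 42].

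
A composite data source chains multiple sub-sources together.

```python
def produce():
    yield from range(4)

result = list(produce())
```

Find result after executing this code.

Step 1: yield from delegates to the iterable, yielding each element.
Step 2: Collected values: [0, 1, 2, 3].
Therefore result = [0, 1, 2, 3].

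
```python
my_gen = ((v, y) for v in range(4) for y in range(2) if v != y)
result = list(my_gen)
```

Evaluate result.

Step 1: Nested generator over range(4) x range(2) where v != y:
  (0, 0): excluded (v == y)
  (0, 1): included
  (1, 0): included
  (1, 1): excluded (v == y)
  (2, 0): included
  (2, 1): included
  (3, 0): included
  (3, 1): included
Therefore result = [(0, 1), (1, 0), (2, 0), (2, 1), (3, 0), (3, 1)].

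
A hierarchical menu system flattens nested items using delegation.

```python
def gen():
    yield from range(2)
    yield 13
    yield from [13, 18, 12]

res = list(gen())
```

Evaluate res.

Step 1: Trace yields in order:
  yield 0
  yield 1
  yield 13
  yield 13
  yield 18
  yield 12
Therefore res = [0, 1, 13, 13, 18, 12].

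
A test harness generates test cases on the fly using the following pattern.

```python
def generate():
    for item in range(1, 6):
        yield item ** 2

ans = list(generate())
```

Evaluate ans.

Step 1: For each item in range(1, 6), yield item**2:
  item=1: yield 1**2 = 1
  item=2: yield 2**2 = 4
  item=3: yield 3**2 = 9
  item=4: yield 4**2 = 16
  item=5: yield 5**2 = 25
Therefore ans = [1, 4, 9, 16, 25].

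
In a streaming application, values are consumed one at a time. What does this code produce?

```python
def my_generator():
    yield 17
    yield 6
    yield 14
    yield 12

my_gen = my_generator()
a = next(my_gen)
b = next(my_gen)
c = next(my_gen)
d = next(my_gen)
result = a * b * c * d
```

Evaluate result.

Step 1: Create generator and consume all values:
  a = next(my_gen) = 17
  b = next(my_gen) = 6
  c = next(my_gen) = 14
  d = next(my_gen) = 12
Step 2: result = 17 * 6 * 14 * 12 = 17136.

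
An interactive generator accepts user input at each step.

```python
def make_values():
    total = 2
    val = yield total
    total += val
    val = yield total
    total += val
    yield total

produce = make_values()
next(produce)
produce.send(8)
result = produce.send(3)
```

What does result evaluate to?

Step 1: next() -> yield total=2.
Step 2: send(8) -> val=8, total = 2+8 = 10, yield 10.
Step 3: send(3) -> val=3, total = 10+3 = 13, yield 13.
Therefore result = 13.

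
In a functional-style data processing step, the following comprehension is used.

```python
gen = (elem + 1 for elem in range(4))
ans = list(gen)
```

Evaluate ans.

Step 1: For each elem in range(4), compute elem+1:
  elem=0: 0+1 = 1
  elem=1: 1+1 = 2
  elem=2: 2+1 = 3
  elem=3: 3+1 = 4
Therefore ans = [1, 2, 3, 4].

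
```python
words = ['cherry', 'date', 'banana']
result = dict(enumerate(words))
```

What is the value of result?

Step 1: enumerate pairs indices with words:
  0 -> 'cherry'
  1 -> 'date'
  2 -> 'banana'
Therefore result = {0: 'cherry', 1: 'date', 2: 'banana'}.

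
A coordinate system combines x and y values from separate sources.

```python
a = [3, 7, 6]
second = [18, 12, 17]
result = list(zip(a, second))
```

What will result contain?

Step 1: zip pairs elements at same index:
  Index 0: (3, 18)
  Index 1: (7, 12)
  Index 2: (6, 17)
Therefore result = [(3, 18), (7, 12), (6, 17)].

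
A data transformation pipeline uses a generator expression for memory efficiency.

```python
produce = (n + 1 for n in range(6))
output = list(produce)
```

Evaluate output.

Step 1: For each n in range(6), compute n+1:
  n=0: 0+1 = 1
  n=1: 1+1 = 2
  n=2: 2+1 = 3
  n=3: 3+1 = 4
  n=4: 4+1 = 5
  n=5: 5+1 = 6
Therefore output = [1, 2, 3, 4, 5, 6].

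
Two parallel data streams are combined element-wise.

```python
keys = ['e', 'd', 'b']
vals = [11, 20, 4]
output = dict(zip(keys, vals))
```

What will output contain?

Step 1: zip pairs keys with values:
  'e' -> 11
  'd' -> 20
  'b' -> 4
Therefore output = {'e': 11, 'd': 20, 'b': 4}.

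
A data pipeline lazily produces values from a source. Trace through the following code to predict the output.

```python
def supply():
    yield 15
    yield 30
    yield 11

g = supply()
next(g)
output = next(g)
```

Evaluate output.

Step 1: supply() creates a generator.
Step 2: next(g) yields 15 (consumed and discarded).
Step 3: next(g) yields 30, assigned to output.
Therefore output = 30.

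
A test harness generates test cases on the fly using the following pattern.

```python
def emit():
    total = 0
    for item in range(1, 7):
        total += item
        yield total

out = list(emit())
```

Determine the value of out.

Step 1: Generator accumulates running sum:
  item=1: total = 1, yield 1
  item=2: total = 3, yield 3
  item=3: total = 6, yield 6
  item=4: total = 10, yield 10
  item=5: total = 15, yield 15
  item=6: total = 21, yield 21
Therefore out = [1, 3, 6, 10, 15, 21].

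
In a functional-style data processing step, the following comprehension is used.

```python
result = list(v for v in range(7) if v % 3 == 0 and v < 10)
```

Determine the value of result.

Step 1: Filter range(7) where v % 3 == 0 and v < 10:
  v=0: both conditions met, included
  v=1: excluded (1 % 3 != 0)
  v=2: excluded (2 % 3 != 0)
  v=3: both conditions met, included
  v=4: excluded (4 % 3 != 0)
  v=5: excluded (5 % 3 != 0)
  v=6: both conditions met, included
Therefore result = [0, 3, 6].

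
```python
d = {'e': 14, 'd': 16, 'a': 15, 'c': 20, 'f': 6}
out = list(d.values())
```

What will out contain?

Step 1: d.values() returns the dictionary values in insertion order.
Therefore out = [14, 16, 15, 20, 6].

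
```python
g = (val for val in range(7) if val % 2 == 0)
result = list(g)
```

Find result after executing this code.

Step 1: Filter range(7) keeping only even values:
  val=0: even, included
  val=1: odd, excluded
  val=2: even, included
  val=3: odd, excluded
  val=4: even, included
  val=5: odd, excluded
  val=6: even, included
Therefore result = [0, 2, 4, 6].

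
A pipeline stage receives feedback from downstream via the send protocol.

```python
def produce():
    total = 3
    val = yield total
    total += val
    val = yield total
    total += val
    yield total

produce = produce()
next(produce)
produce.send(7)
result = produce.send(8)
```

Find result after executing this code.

Step 1: next() -> yield total=3.
Step 2: send(7) -> val=7, total = 3+7 = 10, yield 10.
Step 3: send(8) -> val=8, total = 10+8 = 18, yield 18.
Therefore result = 18.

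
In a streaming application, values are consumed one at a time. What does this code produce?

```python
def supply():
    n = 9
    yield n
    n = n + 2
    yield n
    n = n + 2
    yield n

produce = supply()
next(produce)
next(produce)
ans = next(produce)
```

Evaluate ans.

Step 1: Trace through generator execution:
  Yield 1: n starts at 9, yield 9
  Yield 2: n = 9 + 2 = 11, yield 11
  Yield 3: n = 11 + 2 = 13, yield 13
Step 2: First next() gets 9, second next() gets the second value, third next() yields 13.
Therefore ans = 13.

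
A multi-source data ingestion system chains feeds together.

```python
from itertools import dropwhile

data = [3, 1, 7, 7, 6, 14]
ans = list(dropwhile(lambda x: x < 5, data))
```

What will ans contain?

Step 1: dropwhile drops elements while < 5:
  3 < 5: dropped
  1 < 5: dropped
  7: kept (dropping stopped)
Step 2: Remaining elements kept regardless of condition.
Therefore ans = [7, 7, 6, 14].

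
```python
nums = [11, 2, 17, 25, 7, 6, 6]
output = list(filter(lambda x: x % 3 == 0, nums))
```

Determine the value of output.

Step 1: Filter elements divisible by 3:
  11 % 3 = 2: removed
  2 % 3 = 2: removed
  17 % 3 = 2: removed
  25 % 3 = 1: removed
  7 % 3 = 1: removed
  6 % 3 = 0: kept
  6 % 3 = 0: kept
Therefore output = [6, 6].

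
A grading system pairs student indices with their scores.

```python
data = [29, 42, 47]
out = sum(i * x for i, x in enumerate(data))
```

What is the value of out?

Step 1: Compute i * x for each (i, x) in enumerate([29, 42, 47]):
  i=0, x=29: 0*29 = 0
  i=1, x=42: 1*42 = 42
  i=2, x=47: 2*47 = 94
Step 2: sum = 0 + 42 + 94 = 136.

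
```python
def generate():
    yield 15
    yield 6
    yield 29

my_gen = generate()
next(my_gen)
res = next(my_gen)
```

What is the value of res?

Step 1: generate() creates a generator.
Step 2: next(my_gen) yields 15 (consumed and discarded).
Step 3: next(my_gen) yields 6, assigned to res.
Therefore res = 6.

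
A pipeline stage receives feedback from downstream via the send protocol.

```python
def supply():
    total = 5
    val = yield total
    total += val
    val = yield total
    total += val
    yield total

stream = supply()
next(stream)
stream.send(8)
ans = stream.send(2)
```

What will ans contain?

Step 1: next() -> yield total=5.
Step 2: send(8) -> val=8, total = 5+8 = 13, yield 13.
Step 3: send(2) -> val=2, total = 13+2 = 15, yield 15.
Therefore ans = 15.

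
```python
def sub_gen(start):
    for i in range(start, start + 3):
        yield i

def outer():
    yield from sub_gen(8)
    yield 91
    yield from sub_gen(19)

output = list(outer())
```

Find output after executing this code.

Step 1: outer() delegates to sub_gen(8):
  yield 8
  yield 9
  yield 10
Step 2: yield 91
Step 3: Delegates to sub_gen(19):
  yield 19
  yield 20
  yield 21
Therefore output = [8, 9, 10, 91, 19, 20, 21].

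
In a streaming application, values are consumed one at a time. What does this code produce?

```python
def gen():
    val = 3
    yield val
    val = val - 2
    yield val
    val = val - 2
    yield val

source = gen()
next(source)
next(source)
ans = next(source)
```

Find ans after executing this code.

Step 1: Trace through generator execution:
  Yield 1: val starts at 3, yield 3
  Yield 2: val = 3 - 2 = 1, yield 1
  Yield 3: val = 1 - 2 = -1, yield -1
Step 2: First next() gets 3, second next() gets the second value, third next() yields -1.
Therefore ans = -1.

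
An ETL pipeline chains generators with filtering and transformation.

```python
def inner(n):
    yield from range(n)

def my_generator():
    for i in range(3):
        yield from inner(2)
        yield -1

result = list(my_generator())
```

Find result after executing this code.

Step 1: For each i in range(3):
  i=0: yield from inner(2) -> [0, 1], then yield -1
  i=1: yield from inner(2) -> [0, 1], then yield -1
  i=2: yield from inner(2) -> [0, 1], then yield -1
Therefore result = [0, 1, -1, 0, 1, -1, 0, 1, -1].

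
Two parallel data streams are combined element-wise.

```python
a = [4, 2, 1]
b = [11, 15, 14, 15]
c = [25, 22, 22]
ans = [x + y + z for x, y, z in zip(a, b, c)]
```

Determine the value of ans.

Step 1: zip three lists (truncates to shortest, len=3):
  4 + 11 + 25 = 40
  2 + 15 + 22 = 39
  1 + 14 + 22 = 37
Therefore ans = [40, 39, 37].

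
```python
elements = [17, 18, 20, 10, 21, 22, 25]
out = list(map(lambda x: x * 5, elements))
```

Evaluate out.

Step 1: Apply lambda x: x * 5 to each element:
  17 -> 85
  18 -> 90
  20 -> 100
  10 -> 50
  21 -> 105
  22 -> 110
  25 -> 125
Therefore out = [85, 90, 100, 50, 105, 110, 125].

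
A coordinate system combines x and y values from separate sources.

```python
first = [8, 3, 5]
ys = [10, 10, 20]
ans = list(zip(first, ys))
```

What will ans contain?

Step 1: zip pairs elements at same index:
  Index 0: (8, 10)
  Index 1: (3, 10)
  Index 2: (5, 20)
Therefore ans = [(8, 10), (3, 10), (5, 20)].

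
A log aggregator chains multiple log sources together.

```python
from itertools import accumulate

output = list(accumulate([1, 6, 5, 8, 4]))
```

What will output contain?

Step 1: accumulate computes running sums:
  + 1 = 1
  + 6 = 7
  + 5 = 12
  + 8 = 20
  + 4 = 24
Therefore output = [1, 7, 12, 20, 24].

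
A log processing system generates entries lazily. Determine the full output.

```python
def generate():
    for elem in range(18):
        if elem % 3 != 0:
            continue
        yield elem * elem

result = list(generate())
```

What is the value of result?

Step 1: Only yield elem**2 when elem is divisible by 3:
  elem=0: 0 % 3 == 0, yield 0**2 = 0
  elem=3: 3 % 3 == 0, yield 3**2 = 9
  elem=6: 6 % 3 == 0, yield 6**2 = 36
  elem=9: 9 % 3 == 0, yield 9**2 = 81
  elem=12: 12 % 3 == 0, yield 12**2 = 144
  elem=15: 15 % 3 == 0, yield 15**2 = 225
Therefore result = [0, 9, 36, 81, 144, 225].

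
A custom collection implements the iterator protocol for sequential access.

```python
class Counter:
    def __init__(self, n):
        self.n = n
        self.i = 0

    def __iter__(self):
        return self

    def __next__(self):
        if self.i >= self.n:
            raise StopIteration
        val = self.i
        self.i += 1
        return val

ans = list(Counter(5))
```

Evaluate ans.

Step 1: Counter(5) creates an iterator counting 0 to 4.
Step 2: list() consumes all values: [0, 1, 2, 3, 4].
Therefore ans = [0, 1, 2, 3, 4].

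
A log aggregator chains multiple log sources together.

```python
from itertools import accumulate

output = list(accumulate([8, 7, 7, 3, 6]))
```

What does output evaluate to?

Step 1: accumulate computes running sums:
  + 8 = 8
  + 7 = 15
  + 7 = 22
  + 3 = 25
  + 6 = 31
Therefore output = [8, 15, 22, 25, 31].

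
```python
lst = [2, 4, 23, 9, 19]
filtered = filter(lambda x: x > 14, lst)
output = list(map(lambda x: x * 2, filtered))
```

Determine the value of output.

Step 1: Filter lst for elements > 14:
  2: removed
  4: removed
  23: kept
  9: removed
  19: kept
Step 2: Map x * 2 on filtered [23, 19]:
  23 -> 46
  19 -> 38
Therefore output = [46, 38].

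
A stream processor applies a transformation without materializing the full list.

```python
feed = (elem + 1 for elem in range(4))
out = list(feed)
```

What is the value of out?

Step 1: For each elem in range(4), compute elem+1:
  elem=0: 0+1 = 1
  elem=1: 1+1 = 2
  elem=2: 2+1 = 3
  elem=3: 3+1 = 4
Therefore out = [1, 2, 3, 4].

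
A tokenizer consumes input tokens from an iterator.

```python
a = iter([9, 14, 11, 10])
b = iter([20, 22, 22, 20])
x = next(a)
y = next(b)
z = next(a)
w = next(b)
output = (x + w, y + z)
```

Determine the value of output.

Step 1: a iterates [9, 14, 11, 10], b iterates [20, 22, 22, 20].
Step 2: x = next(a) = 9, y = next(b) = 20.
Step 3: z = next(a) = 14, w = next(b) = 22.
Step 4: output = (9 + 22, 20 + 14) = (31, 34).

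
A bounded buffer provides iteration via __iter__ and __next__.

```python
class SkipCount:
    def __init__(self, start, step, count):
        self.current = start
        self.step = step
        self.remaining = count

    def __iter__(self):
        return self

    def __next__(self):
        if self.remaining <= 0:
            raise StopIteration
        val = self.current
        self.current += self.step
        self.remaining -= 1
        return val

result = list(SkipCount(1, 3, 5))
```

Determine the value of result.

Step 1: SkipCount starts at 1, increments by 3, for 5 steps:
  Yield 1, then current += 3
  Yield 4, then current += 3
  Yield 7, then current += 3
  Yield 10, then current += 3
  Yield 13, then current += 3
Therefore result = [1, 4, 7, 10, 13].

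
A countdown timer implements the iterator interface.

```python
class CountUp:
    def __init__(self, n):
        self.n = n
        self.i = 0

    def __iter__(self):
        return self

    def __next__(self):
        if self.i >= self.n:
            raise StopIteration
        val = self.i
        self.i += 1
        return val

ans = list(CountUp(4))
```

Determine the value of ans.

Step 1: CountUp(4) creates an iterator counting 0 to 3.
Step 2: list() consumes all values: [0, 1, 2, 3].
Therefore ans = [0, 1, 2, 3].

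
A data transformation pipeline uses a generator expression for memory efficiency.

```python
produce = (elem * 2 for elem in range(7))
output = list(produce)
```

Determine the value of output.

Step 1: For each elem in range(7), compute elem*2:
  elem=0: 0*2 = 0
  elem=1: 1*2 = 2
  elem=2: 2*2 = 4
  elem=3: 3*2 = 6
  elem=4: 4*2 = 8
  elem=5: 5*2 = 10
  elem=6: 6*2 = 12
Therefore output = [0, 2, 4, 6, 8, 10, 12].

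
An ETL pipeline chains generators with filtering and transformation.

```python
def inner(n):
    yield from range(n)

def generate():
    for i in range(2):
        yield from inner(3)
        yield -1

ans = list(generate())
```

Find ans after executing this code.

Step 1: For each i in range(2):
  i=0: yield from inner(3) -> [0, 1, 2], then yield -1
  i=1: yield from inner(3) -> [0, 1, 2], then yield -1
Therefore ans = [0, 1, 2, -1, 0, 1, 2, -1].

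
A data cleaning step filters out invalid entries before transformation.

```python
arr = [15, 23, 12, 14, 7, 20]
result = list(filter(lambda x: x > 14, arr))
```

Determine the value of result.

Step 1: Filter elements > 14:
  15: kept
  23: kept
  12: removed
  14: removed
  7: removed
  20: kept
Therefore result = [15, 23, 20].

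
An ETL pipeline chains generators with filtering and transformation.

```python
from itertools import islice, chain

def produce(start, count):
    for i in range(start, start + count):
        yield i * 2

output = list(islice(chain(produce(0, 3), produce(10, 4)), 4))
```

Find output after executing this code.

Step 1: produce(0, 3) yields [0, 2, 4].
Step 2: produce(10, 4) yields [20, 22, 24, 26].
Step 3: chain concatenates: [0, 2, 4, 20, 22, 24, 26].
Step 4: islice takes first 4: [0, 2, 4, 20].
Therefore output = [0, 2, 4, 20].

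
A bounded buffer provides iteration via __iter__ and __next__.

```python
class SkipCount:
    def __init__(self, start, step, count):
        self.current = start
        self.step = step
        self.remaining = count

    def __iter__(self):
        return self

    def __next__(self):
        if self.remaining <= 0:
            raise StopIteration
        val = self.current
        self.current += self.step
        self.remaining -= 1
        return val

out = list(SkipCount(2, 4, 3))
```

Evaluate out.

Step 1: SkipCount starts at 2, increments by 4, for 3 steps:
  Yield 2, then current += 4
  Yield 6, then current += 4
  Yield 10, then current += 4
Therefore out = [2, 6, 10].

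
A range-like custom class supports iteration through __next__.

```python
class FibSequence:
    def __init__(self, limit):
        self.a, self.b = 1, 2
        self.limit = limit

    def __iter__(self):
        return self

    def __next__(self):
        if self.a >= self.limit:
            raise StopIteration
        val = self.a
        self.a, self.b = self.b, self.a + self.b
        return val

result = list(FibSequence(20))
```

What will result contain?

Step 1: Fibonacci-like sequence (a=1, b=2) until >= 20:
  Yield 1, then a,b = 2,3
  Yield 2, then a,b = 3,5
  Yield 3, then a,b = 5,8
  Yield 5, then a,b = 8,13
  Yield 8, then a,b = 13,21
  Yield 13, then a,b = 21,34
Step 2: 21 >= 20, stop.
Therefore result = [1, 2, 3, 5, 8, 13].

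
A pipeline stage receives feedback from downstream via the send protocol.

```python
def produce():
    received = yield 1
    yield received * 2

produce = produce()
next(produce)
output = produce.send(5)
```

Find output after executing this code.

Step 1: next(produce) advances to first yield, producing 1.
Step 2: send(5) resumes, received = 5.
Step 3: yield received * 2 = 5 * 2 = 10.
Therefore output = 10.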